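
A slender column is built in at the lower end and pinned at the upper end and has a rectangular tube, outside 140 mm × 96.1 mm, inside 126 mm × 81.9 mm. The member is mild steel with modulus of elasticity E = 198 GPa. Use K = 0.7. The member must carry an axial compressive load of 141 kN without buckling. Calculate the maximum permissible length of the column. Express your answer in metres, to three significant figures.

Weak-axis I_min = (h_o·b_o³ − h_i·b_i³)/12 with b_o = 96.1, b_i = 81.90 mm (shorter outer/inner sides).
I_min = (140×96.1³ − 126.0×81.90³)/12 = 4.586×10^6 mm⁴
I = 4.586×10^-6 m⁴
At the buckling limit P_cr = P = 1.410×10^5 N
From P_cr = π²EI/(K·L)²:  L = (1/K)·√(π²EI/P_cr) = (1/0.7)·√(π²×1.98×10^11×4.586×10^-6/1.410×10^5)
L = 11.4 m

L_max ≈ 11.4 m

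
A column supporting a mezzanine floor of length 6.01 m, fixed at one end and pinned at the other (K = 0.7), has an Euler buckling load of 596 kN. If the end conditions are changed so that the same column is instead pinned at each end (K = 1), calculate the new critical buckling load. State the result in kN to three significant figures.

P_cr ≈ 292 kN

P_cr ∝ 1/K², so P_cr,new = P_cr,old × (K_old/K_new)² = 596 × (0.7/1)²
= 596 × 0.4900 = 292 kN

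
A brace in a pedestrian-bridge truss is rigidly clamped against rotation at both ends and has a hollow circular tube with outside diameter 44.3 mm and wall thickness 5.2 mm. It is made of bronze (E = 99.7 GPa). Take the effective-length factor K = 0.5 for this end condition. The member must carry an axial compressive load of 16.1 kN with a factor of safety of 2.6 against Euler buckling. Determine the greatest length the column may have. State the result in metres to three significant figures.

Inner diameter d_i = 44.3 − 2×5.2 = 33.90 mm
I = π(d_o⁴ − d_i⁴)/64 = π(44.3⁴ − 33.90⁴)/64 = 1.242×10^5 mm⁴
I = 1.242×10^-7 m⁴
Required critical load P_cr = n·P = 2.6 × 16.1 = 41.86 kN = 4.186×10^4 N
From P_cr = π²EI/(K·L)²:  L = (1/K)·√(π²EI/P_cr) = (1/0.5)·√(π²×9.97×10^10×1.242×10^-7/4.186×10^4)
L = 3.42 m

L_max ≈ 3.42 m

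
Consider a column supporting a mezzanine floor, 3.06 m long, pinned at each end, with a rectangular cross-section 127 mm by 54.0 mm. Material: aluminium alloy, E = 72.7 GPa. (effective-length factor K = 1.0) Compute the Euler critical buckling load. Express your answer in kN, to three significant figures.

P_cr ≈ 128 kN

Buckling occurs about the weak axis: I_min = h·b³/12 with b = 54.0 mm (the shorter side).
I_min = 127×54.0³/12 = 1.666×10^6 mm⁴
I = 1.666×10^6 mm⁴ = 1.666×10^-6 m⁴
Effective length L_e = K·L = 1 × 3.06 = 3.060 m
P_cr = π²EI / L_e² = π² × 72.7×10⁹ × 1.666×10^-6 / 3.060² = 1.277×10^5 N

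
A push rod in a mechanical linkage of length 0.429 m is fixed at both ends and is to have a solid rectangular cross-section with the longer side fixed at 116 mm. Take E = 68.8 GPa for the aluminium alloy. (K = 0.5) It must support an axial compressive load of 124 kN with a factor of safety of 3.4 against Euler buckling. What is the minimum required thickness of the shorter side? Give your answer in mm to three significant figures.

Required P_cr = n·P = 3.4 × 124 = 421.6 kN
L_e = K·L = 0.5 × 0.429 = 0.2145 m
Required I = P_cr·L_e²/(π²E) = 4.216×10^5 × 0.2145² / (π² × 6.88×10^10) = 2.857×10^-8 m⁴
I_req = 2.857×10^4 mm⁴
Rectangle, weak axis: I_min = h·b³/12 with h = 116 mm fixed  ⇒  b = (12I/h)^(1/3) = 14.4 mm

b ≈ 14.4 mm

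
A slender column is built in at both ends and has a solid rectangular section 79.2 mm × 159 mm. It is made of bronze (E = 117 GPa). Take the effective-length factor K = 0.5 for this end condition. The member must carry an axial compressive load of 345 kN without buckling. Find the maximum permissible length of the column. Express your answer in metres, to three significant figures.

L_max ≈ 9.39 m

Buckling occurs about the weak axis: I_min = h·b³/12 with b = 79.2 mm (the shorter side).
I_min = 159×79.2³/12 = 6.583×10^6 mm⁴
I = 6.583×10^-6 m⁴
At the buckling limit P_cr = P = 3.450×10^5 N
From P_cr = π²EI/(K·L)²:  L = (1/K)·√(π²EI/P_cr) = (1/0.5)·√(π²×1.17×10^11×6.583×10^-6/3.450×10^5)
L = 9.39 m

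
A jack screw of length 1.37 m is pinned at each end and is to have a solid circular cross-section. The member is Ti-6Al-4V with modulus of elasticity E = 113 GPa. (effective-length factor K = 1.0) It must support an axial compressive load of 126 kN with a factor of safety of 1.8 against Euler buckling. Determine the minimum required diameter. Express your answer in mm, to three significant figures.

d ≈ 52.8 mm

Required P_cr = n·P = 1.8 × 126 = 226.8 kN
L_e = K·L = 1 × 1.37 = 1.370 m
Required I = P_cr·L_e²/(π²E) = 2.268×10^5 × 1.370² / (π² × 1.13×10^11) = 3.817×10^-7 m⁴
I_req = 3.817×10^5 mm⁴
Solid circle: I = πd⁴/64  ⇒  d = (64I/π)^(1/4) = (64×3.817×10^5/π)^(1/4) = 52.8 mm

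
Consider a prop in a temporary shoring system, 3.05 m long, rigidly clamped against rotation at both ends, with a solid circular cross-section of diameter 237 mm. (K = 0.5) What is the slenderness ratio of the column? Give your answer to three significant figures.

λ ≈ 25.7

For a solid circle r = d/4 = 237/4 = 59.25 mm
L_e = K·L = 0.5 × 3.05 m = 1.525 m = 1525.0 mm
λ = L_e / r_min = 1525.0 / 59.25 = 25.7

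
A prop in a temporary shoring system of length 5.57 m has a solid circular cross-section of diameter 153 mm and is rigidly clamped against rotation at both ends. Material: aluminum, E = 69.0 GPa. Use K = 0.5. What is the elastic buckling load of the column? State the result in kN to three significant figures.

P_cr ≈ 2360 kN

I = πd⁴/64 = π×153⁴/64 = 2.690×10^7 mm⁴
I = 2.690×10^7 mm⁴ = 2.690×10^-5 m⁴
Effective length L_e = K·L = 0.5 × 5.57 = 2.785 m
P_cr = π²EI / L_e² = π² × 69.0×10⁹ × 2.690×10^-5 / 2.785² = 2.362×10^6 N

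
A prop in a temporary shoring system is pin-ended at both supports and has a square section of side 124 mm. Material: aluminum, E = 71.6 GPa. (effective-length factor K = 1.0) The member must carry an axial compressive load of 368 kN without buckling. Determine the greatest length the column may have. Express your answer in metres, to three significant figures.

L_max ≈ 6.15 m

I = a⁴/12 = 124⁴/12 = 1.970×10^7 mm⁴
I = 1.970×10^-5 m⁴
At the buckling limit P_cr = P = 3.680×10^5 N
From P_cr = π²EI/(K·L)²:  L = (1/K)·√(π²EI/P_cr) = (1/1)·√(π²×7.16×10^10×1.970×10^-5/3.680×10^5)
L = 6.15 m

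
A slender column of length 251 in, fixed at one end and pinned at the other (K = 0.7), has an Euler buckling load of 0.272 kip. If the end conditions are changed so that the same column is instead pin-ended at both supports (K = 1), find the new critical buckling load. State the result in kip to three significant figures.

P_cr ≈ 0.133 kip

P_cr ∝ 1/K², so P_cr,new = P_cr,old × (K_old/K_new)² = 0.272 × (0.7/1)²
= 0.272 × 0.4900 = 0.133 kip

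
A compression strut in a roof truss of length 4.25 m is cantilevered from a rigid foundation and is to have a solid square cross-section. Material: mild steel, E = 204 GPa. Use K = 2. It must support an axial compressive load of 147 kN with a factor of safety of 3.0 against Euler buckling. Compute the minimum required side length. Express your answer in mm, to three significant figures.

Required P_cr = n·P = 3.0 × 147 = 441.0 kN
L_e = K·L = 2 × 4.25 = 8.500 m
Required I = P_cr·L_e²/(π²E) = 4.410×10^5 × 8.500² / (π² × 2.04×10^11) = 1.583×10^-5 m⁴
I_req = 1.583×10^7 mm⁴
Solid square: I = a⁴/12  ⇒  a = (12I)^(1/4) = (12×1.583×10^7)^(1/4) = 117 mm

a ≈ 117 mm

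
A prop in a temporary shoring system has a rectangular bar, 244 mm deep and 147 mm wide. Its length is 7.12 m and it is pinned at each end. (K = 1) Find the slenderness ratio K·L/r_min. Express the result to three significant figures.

Buckling occurs about the weak axis: I_min = h·b³/12 with b = 147 mm (the shorter side).
I_min = 244×147³/12 = 6.459×10^7 mm⁴
A = 3.587×10^4 mm²;  r_min = √(I/A) = √(6.459×10^7/3.587×10^4) = 42.44 mm
L_e = K·L = 1 × 7.12 m = 7.120 m = 7120.0 mm
λ = L_e / r_min = 7120.0 / 42.44 = 168

λ ≈ 168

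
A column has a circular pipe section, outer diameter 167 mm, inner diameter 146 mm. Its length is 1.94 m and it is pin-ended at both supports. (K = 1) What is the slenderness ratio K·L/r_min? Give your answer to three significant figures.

d_o = 167 mm, d_i = 146 mm
I = π(d_o⁴ − d_i⁴)/64 = π(167⁴ − 146.0⁴)/64 = 1.588×10^7 mm⁴
A = 5.162×10^3 mm²;  r_min = √(I/A) = √(1.588×10^7/5.162×10^3) = 55.46 mm
L_e = K·L = 1 × 1.94 m = 1.940 m = 1940.0 mm
λ = L_e / r_min = 1940.0 / 55.46 = 35.0

λ ≈ 35.0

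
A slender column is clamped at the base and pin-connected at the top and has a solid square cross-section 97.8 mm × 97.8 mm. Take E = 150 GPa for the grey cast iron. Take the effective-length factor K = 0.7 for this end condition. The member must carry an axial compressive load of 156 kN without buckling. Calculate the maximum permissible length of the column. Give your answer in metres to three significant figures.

L_max ≈ 12.2 m

I = a⁴/12 = 97.8⁴/12 = 7.624×10^6 mm⁴
I = 7.624×10^-6 m⁴
At the buckling limit P_cr = P = 1.560×10^5 N
From P_cr = π²EI/(K·L)²:  L = (1/K)·√(π²EI/P_cr) = (1/0.7)·√(π²×1.50×10^11×7.624×10^-6/1.560×10^5)
L = 12.2 m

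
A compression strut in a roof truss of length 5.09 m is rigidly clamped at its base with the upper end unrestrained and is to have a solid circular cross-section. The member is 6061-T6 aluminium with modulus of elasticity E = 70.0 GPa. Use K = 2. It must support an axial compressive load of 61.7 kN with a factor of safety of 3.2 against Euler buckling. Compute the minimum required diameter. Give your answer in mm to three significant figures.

d ≈ 157 mm

Required P_cr = n·P = 3.2 × 61.7 = 197.4 kN
L_e = K·L = 2 × 5.09 = 10.18 m
Required I = P_cr·L_e²/(π²E) = 1.974×10^5 × 10.18² / (π² × 7.00×10^10) = 2.962×10^-5 m⁴
I_req = 2.962×10^7 mm⁴
Solid circle: I = πd⁴/64  ⇒  d = (64I/π)^(1/4) = (64×2.962×10^7/π)^(1/4) = 157 mm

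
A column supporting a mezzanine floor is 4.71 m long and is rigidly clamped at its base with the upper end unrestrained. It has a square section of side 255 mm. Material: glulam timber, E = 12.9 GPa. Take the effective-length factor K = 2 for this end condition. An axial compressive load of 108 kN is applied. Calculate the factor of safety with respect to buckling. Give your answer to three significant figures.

I = a⁴/12 = 255⁴/12 = 3.524×10^8 mm⁴
I = 3.524×10^8 mm⁴ = 3.524×10^-4 m⁴
Effective length L_e = K·L = 2 × 4.71 = 9.420 m
P_cr = π²EI / L_e² = π² × 12.9×10⁹ × 3.524×10^-4 / 9.420² = 5.056×10^5 N
Factor of safety n = P_cr / P = 505.55 / 108 = 4.68

n ≈ 4.68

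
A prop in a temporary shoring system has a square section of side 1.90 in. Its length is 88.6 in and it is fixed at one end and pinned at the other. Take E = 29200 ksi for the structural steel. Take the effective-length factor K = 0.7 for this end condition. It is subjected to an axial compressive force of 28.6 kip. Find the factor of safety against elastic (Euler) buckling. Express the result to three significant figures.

I = a⁴/12 = 1.90⁴/12 = 1.086 in⁴
Effective length L_e = K·L = 0.7 × 88.6 = 62.02 in
P_cr = π²EI / L_e² = π² × 29200×10³ × 1.086 / 62.02² = 8.137×10^4 lb
Factor of safety n = P_cr / P = 81.368 / 28.6 = 2.85

n ≈ 2.85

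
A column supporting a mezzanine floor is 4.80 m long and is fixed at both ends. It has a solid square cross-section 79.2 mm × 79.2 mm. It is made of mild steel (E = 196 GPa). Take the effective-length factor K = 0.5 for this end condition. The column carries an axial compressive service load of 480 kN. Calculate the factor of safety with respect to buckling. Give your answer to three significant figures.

I = a⁴/12 = 79.2⁴/12 = 3.279×10^6 mm⁴
I = 3.279×10^6 mm⁴ = 3.279×10^-6 m⁴
Effective length L_e = K·L = 0.5 × 4.80 = 2.400 m
P_cr = π²EI / L_e² = π² × 196×10⁹ × 3.279×10^-6 / 2.400² = 1.101×10^6 N
Factor of safety n = P_cr / P = 1101.2 / 480 = 2.29

n ≈ 2.29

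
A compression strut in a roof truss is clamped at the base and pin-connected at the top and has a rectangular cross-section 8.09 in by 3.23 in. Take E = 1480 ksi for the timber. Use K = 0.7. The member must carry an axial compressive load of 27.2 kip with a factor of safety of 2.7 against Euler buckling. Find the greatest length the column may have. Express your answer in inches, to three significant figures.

Buckling occurs about the weak axis: I_min = h·b³/12 with b = 3.23 in (the shorter side).
I_min = 8.09×3.23³/12 = 22.72 in⁴
Required critical load P_cr = n·P = 2.7 × 27.2 = 73.44 kip = 7.344×10^4 lb
From P_cr = π²EI/(K·L)²:  L = (1/K)·√(π²EI/P_cr) = (1/0.7)·√(π²×1.48×10^6×22.72/7.344×10^4)
L = 96.0 in

L_max ≈ 96.0 in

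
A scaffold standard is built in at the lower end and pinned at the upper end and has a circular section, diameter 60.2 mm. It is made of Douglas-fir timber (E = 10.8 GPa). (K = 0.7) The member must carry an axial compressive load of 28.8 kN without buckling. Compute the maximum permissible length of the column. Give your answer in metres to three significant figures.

L_max ≈ 2.21 m

I = πd⁴/64 = π×60.2⁴/64 = 6.447×10^5 mm⁴
I = 6.447×10^-7 m⁴
At the buckling limit P_cr = P = 2.880×10^4 N
From P_cr = π²EI/(K·L)²:  L = (1/K)·√(π²EI/P_cr) = (1/0.7)·√(π²×1.08×10^10×6.447×10^-7/2.880×10^4)
L = 2.21 m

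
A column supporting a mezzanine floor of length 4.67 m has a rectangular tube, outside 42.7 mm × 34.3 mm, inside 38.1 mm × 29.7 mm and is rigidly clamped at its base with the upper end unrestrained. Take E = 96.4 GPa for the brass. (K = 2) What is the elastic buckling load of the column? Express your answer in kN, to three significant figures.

P_cr ≈ 0.659 kN

Weak-axis I_min = (h_o·b_o³ − h_i·b_i³)/12 with b_o = 34.3, b_i = 29.70 mm (shorter outer/inner sides).
I_min = (42.7×34.3³ − 38.10×29.70³)/12 = 6.041×10^4 mm⁴
I = 6.041×10^4 mm⁴ = 6.041×10^-8 m⁴
Effective length L_e = K·L = 2 × 4.67 = 9.340 m
P_cr = π²EI / L_e² = π² × 96.4×10⁹ × 6.041×10^-8 / 9.340² = 658.9 N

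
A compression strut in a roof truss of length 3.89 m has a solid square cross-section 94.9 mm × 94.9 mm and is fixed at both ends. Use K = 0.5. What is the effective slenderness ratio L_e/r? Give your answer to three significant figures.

For a square r = a/√12 = 94.9/√12 = 27.40 mm
L_e = K·L = 0.5 × 3.89 m = 1.945 m = 1945.0 mm
λ = L_e / r_min = 1945.0 / 27.40 = 71.0

λ ≈ 71.0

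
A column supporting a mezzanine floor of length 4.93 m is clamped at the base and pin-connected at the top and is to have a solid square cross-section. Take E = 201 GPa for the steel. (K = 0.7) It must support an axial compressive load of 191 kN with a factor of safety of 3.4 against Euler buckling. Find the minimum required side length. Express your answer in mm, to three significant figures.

a ≈ 82.7 mm

Required P_cr = n·P = 3.4 × 191 = 649.4 kN
L_e = K·L = 0.7 × 4.93 = 3.451 m
Required I = P_cr·L_e²/(π²E) = 6.494×10^5 × 3.451² / (π² × 2.01×10^11) = 3.899×10^-6 m⁴
I_req = 3.899×10^6 mm⁴
Solid square: I = a⁴/12  ⇒  a = (12I)^(1/4) = (12×3.899×10^6)^(1/4) = 82.7 mm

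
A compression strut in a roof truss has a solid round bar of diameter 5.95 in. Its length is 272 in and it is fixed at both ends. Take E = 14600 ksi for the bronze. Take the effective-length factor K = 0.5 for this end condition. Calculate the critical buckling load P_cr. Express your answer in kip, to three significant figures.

P_cr ≈ 479 kip

I = πd⁴/64 = π×5.95⁴/64 = 61.52 in⁴
Effective length L_e = K·L = 0.5 × 272 = 136.0 in
P_cr = π²EI / L_e² = π² × 14600×10³ × 61.52 / 136.0² = 4.793×10^5 lb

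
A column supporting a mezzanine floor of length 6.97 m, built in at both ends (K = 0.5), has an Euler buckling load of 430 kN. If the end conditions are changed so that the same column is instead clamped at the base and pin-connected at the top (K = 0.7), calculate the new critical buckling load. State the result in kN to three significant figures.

P_cr ∝ 1/K², so P_cr,new = P_cr,old × (K_old/K_new)² = 430 × (0.5/0.7)²
= 430 × 0.5102 = 219 kN

P_cr ≈ 219 kN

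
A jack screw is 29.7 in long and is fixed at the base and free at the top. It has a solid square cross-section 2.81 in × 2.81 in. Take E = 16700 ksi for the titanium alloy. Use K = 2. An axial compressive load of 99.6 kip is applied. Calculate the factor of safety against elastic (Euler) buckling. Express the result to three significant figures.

n ≈ 2.44

I = a⁴/12 = 2.81⁴/12 = 5.196 in⁴
Effective length L_e = K·L = 2 × 29.7 = 59.40 in
P_cr = π²EI / L_e² = π² × 16700×10³ × 5.196 / 59.40² = 2.427×10^5 lb
Factor of safety n = P_cr / P = 242.71 / 99.6 = 2.44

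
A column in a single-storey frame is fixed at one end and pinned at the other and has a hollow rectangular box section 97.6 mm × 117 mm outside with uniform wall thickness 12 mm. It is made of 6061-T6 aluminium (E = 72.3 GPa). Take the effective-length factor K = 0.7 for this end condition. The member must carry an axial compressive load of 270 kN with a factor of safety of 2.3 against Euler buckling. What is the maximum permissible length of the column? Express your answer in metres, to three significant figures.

Inner dimensions: h_i = 117 − 2×12 = 93.00 mm, b_i = 97.6 − 2×12 = 73.60 mm
Weak-axis I_min = (h_o·b_o³ − h_i·b_i³)/12 with b_o = 97.6, b_i = 73.60 mm (shorter outer/inner sides).
I_min = (117×97.6³ − 93.00×73.60³)/12 = 5.975×10^6 mm⁴
I = 5.975×10^-6 m⁴
Required critical load P_cr = n·P = 2.3 × 270 = 621.0 kN = 6.210×10^5 N
From P_cr = π²EI/(K·L)²:  L = (1/K)·√(π²EI/P_cr) = (1/0.7)·√(π²×7.23×10^10×5.975×10^-6/6.210×10^5)
L = 3.74 m

L_max ≈ 3.74 m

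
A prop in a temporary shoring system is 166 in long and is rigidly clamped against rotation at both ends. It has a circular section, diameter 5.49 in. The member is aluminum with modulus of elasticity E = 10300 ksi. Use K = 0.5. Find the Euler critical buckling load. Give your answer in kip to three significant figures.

I = πd⁴/64 = π×5.49⁴/64 = 44.59 in⁴
Effective length L_e = K·L = 0.5 × 166 = 83.00 in
P_cr = π²EI / L_e² = π² × 10300×10³ × 44.59 / 83.00² = 6.580×10^5 lb

P_cr ≈ 658 kip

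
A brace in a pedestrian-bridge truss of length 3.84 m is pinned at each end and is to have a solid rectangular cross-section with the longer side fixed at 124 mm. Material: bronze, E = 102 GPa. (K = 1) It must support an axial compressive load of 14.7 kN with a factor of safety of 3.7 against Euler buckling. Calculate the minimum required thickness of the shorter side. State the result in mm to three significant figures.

Required P_cr = n·P = 3.7 × 14.7 = 54.39 kN
L_e = K·L = 1 × 3.84 = 3.840 m
Required I = P_cr·L_e²/(π²E) = 5.439×10^4 × 3.840² / (π² × 1.02×10^11) = 7.967×10^-7 m⁴
I_req = 7.967×10^5 mm⁴
Rectangle, weak axis: I_min = h·b³/12 with h = 124 mm fixed  ⇒  b = (12I/h)^(1/3) = 42.6 mm

b ≈ 42.6 mm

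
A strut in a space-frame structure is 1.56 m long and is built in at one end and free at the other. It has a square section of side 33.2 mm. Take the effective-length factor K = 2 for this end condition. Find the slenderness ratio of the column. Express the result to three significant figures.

λ ≈ 326

I = a⁴/12 = 33.2⁴/12 = 1.012×10^5 mm⁴
A = 1.102×10^3 mm²;  r_min = √(I/A) = √(1.012×10^5/1.102×10^3) = 9.584 mm
L_e = K·L = 2 × 1.56 m = 3.120 m = 3120.0 mm
λ = L_e / r_min = 3120.0 / 9.584 = 326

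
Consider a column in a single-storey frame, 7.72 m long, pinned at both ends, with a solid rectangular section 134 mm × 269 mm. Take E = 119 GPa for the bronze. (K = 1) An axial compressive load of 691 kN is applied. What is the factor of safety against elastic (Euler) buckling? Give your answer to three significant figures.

Buckling occurs about the weak axis: I_min = h·b³/12 with b = 134 mm (the shorter side).
I_min = 269×134³/12 = 5.394×10^7 mm⁴
I = 5.394×10^7 mm⁴ = 5.394×10^-5 m⁴
Effective length L_e = K·L = 1 × 7.72 = 7.720 m
P_cr = π²EI / L_e² = π² × 119×10⁹ × 5.394×10^-5 / 7.720² = 1.063×10^6 N
Factor of safety n = P_cr / P = 1062.9 / 691 = 1.54

n ≈ 1.54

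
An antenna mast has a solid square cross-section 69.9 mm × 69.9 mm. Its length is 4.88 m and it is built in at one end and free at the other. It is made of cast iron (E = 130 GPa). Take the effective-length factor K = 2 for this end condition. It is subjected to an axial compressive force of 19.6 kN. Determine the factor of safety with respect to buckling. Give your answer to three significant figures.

n ≈ 1.37

I = a⁴/12 = 69.9⁴/12 = 1.989×10^6 mm⁴
I = 1.989×10^6 mm⁴ = 1.989×10^-6 m⁴
Effective length L_e = K·L = 2 × 4.88 = 9.760 m
P_cr = π²EI / L_e² = π² × 130×10⁹ × 1.989×10^-6 / 9.760² = 2.680×10^4 N
Factor of safety n = P_cr / P = 26.796 / 19.6 = 1.37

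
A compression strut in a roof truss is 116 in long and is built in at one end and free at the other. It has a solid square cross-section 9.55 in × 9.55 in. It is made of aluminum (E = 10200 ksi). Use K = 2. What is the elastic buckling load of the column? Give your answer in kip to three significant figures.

P_cr ≈ 1300 kip

I = a⁴/12 = 9.55⁴/12 = 693.2 in⁴
Effective length L_e = K·L = 2 × 116 = 232.0 in
P_cr = π²EI / L_e² = π² × 10200×10³ × 693.2 / 232.0² = 1.296×10^6 lb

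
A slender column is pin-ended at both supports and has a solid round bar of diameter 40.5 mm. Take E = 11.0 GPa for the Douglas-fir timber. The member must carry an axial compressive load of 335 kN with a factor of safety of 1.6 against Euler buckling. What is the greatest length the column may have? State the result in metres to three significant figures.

L_max ≈ 0.164 m

I = πd⁴/64 = π×40.5⁴/64 = 1.321×10^5 mm⁴
I = 1.321×10^-7 m⁴
Required critical load P_cr = n·P = 1.6 × 335 = 536.0 kN = 5.360×10^5 N
From P_cr = π²EI/(K·L)²:  L = (1/K)·√(π²EI/P_cr) = (1/1)·√(π²×1.10×10^10×1.321×10^-7/5.360×10^5)
L = 0.164 m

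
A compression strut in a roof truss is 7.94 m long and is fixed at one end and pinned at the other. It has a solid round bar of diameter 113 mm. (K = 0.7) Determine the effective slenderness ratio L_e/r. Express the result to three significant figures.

I = πd⁴/64 = π×113⁴/64 = 8.004×10^6 mm⁴
A = 1.003×10^4 mm²;  r_min = √(I/A) = √(8.004×10^6/1.003×10^4) = 28.25 mm
L_e = K·L = 0.7 × 7.94 m = 5.558 m = 5558.0 mm
λ = L_e / r_min = 5558.0 / 28.25 = 197

λ ≈ 197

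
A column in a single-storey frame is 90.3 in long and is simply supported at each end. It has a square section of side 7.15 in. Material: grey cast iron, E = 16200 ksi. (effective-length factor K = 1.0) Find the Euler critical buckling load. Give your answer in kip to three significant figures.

I = a⁴/12 = 7.15⁴/12 = 217.8 in⁴
Effective length L_e = K·L = 1 × 90.3 = 90.30 in
P_cr = π²EI / L_e² = π² × 16200×10³ × 217.8 / 90.30² = 4.271×10^6 lb

P_cr ≈ 4270 kip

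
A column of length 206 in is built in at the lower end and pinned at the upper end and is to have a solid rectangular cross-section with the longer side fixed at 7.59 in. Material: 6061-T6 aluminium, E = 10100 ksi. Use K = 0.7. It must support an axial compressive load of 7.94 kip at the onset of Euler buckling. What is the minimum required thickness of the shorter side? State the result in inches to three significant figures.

L_e = K·L = 0.7 × 206 = 144.2 in
Required I = P_cr·L_e²/(π²E) = 7.940×10^3 × 144.2² / (π² × 1.01×10^7) = 1.656 in⁴
Rectangle, weak axis: I_min = h·b³/12 with h = 7.59 in fixed  ⇒  b = (12I/h)^(1/3) = 1.38 in

b ≈ 1.38 in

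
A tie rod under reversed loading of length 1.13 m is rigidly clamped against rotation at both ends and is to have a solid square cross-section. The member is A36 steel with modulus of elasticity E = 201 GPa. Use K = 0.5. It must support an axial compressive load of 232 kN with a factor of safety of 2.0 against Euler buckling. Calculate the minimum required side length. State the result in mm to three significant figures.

a ≈ 30.8 mm

Required P_cr = n·P = 2.0 × 232 = 464.0 kN
L_e = K·L = 0.5 × 1.13 = 0.5650 m
Required I = P_cr·L_e²/(π²E) = 4.640×10^5 × 0.5650² / (π² × 2.01×10^11) = 7.467×10^-8 m⁴
I_req = 7.467×10^4 mm⁴
Solid square: I = a⁴/12  ⇒  a = (12I)^(1/4) = (12×7.467×10^4)^(1/4) = 30.8 mm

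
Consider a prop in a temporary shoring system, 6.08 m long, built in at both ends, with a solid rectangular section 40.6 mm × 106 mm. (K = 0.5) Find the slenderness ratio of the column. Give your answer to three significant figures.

For a rectangle r_min = b/√12 = 40.6/√12 = 11.72 mm
L_e = K·L = 0.5 × 6.08 m = 3.040 m = 3040.0 mm
λ = L_e / r_min = 3040.0 / 11.72 = 259

λ ≈ 259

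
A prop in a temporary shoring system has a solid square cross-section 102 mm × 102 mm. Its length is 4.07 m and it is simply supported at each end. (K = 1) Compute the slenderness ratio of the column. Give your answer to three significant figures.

λ ≈ 138

For a square r = a/√12 = 102/√12 = 29.44 mm
L_e = K·L = 1 × 4.07 m = 4.070 m = 4070.0 mm
λ = L_e / r_min = 4070.0 / 29.44 = 138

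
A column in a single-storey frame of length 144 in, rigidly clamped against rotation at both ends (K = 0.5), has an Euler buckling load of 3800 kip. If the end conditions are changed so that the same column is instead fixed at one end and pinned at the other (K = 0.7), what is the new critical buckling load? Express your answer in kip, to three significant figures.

P_cr ∝ 1/K², so P_cr,new = P_cr,old × (K_old/K_new)² = 3800 × (0.5/0.7)²
= 3800 × 0.5102 = 1940 kip

P_cr ≈ 1940 kip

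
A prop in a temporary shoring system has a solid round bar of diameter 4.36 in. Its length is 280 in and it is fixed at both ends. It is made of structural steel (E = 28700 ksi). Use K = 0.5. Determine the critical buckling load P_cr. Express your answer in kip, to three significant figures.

P_cr ≈ 256 kip

I = πd⁴/64 = π×4.36⁴/64 = 17.74 in⁴
Effective length L_e = K·L = 0.5 × 280 = 140.0 in
P_cr = π²EI / L_e² = π² × 28700×10³ × 17.74 / 140.0² = 2.564×10^5 lb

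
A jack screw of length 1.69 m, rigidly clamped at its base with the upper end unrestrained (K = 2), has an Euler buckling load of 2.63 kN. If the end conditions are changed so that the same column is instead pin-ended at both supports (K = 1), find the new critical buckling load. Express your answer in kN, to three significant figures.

P_cr ∝ 1/K², so P_cr,new = P_cr,old × (K_old/K_new)² = 2.63 × (2/1)²
= 2.63 × 4.000 = 10.5 kN

P_cr ≈ 10.5 kN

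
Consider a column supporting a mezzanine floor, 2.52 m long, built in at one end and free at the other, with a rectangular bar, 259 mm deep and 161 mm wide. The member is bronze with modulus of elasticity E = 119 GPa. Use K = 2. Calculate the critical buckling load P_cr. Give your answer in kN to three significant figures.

Buckling occurs about the weak axis: I_min = h·b³/12 with b = 161 mm (the shorter side).
I_min = 259×161³/12 = 9.007×10^7 mm⁴
I = 9.007×10^7 mm⁴ = 9.007×10^-5 m⁴
Effective length L_e = K·L = 2 × 2.52 = 5.040 m
P_cr = π²EI / L_e² = π² × 119×10⁹ × 9.007×10^-5 / 5.040² = 4.165×10^6 N

P_cr ≈ 4160 kN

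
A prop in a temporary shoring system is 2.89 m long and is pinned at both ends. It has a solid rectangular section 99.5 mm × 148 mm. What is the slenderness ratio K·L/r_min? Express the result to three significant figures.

Buckling occurs about the weak axis: I_min = h·b³/12 with b = 99.5 mm (the shorter side).
I_min = 148×99.5³/12 = 1.215×10^7 mm⁴
A = 1.473×10^4 mm²;  r_min = √(I/A) = √(1.215×10^7/1.473×10^4) = 28.72 mm
L_e = K·L = 1 × 2.89 m = 2.890 m = 2890.0 mm
λ = L_e / r_min = 2890.0 / 28.72 = 101

λ ≈ 101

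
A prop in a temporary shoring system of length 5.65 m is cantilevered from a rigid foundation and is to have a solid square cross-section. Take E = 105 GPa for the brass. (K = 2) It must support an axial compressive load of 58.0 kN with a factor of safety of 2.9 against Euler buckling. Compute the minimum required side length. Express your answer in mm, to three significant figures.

a ≈ 126 mm

Required P_cr = n·P = 2.9 × 58.0 = 168.2 kN
L_e = K·L = 2 × 5.65 = 11.30 m
Required I = P_cr·L_e²/(π²E) = 1.682×10^5 × 11.30² / (π² × 1.05×10^11) = 2.072×10^-5 m⁴
I_req = 2.072×10^7 mm⁴
Solid square: I = a⁴/12  ⇒  a = (12I)^(1/4) = (12×2.072×10^7)^(1/4) = 126 mm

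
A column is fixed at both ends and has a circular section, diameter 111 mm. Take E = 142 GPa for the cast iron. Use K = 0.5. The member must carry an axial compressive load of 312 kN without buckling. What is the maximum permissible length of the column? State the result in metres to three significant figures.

I = πd⁴/64 = π×111⁴/64 = 7.452×10^6 mm⁴
I = 7.452×10^-6 m⁴
At the buckling limit P_cr = P = 3.120×10^5 N
From P_cr = π²EI/(K·L)²:  L = (1/K)·√(π²EI/P_cr) = (1/0.5)·√(π²×1.42×10^11×7.452×10^-6/3.120×10^5)
L = 11.6 m

L_max ≈ 11.6 m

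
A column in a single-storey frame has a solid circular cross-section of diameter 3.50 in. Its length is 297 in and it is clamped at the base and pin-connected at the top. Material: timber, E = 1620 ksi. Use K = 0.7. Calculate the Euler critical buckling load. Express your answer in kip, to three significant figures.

I = πd⁴/64 = π×3.50⁴/64 = 7.366 in⁴
Effective length L_e = K·L = 0.7 × 297 = 207.9 in
P_cr = π²EI / L_e² = π² × 1620×10³ × 7.366 / 207.9² = 2.725×10^3 lb

P_cr ≈ 2.72 kip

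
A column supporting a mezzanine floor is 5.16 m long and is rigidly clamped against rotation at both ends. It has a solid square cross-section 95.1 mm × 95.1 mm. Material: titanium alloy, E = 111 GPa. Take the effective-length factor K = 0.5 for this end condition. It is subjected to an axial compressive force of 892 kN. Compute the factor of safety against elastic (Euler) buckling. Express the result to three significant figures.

n ≈ 1.26

I = a⁴/12 = 95.1⁴/12 = 6.816×10^6 mm⁴
I = 6.816×10^6 mm⁴ = 6.816×10^-6 m⁴
Effective length L_e = K·L = 0.5 × 5.16 = 2.580 m
P_cr = π²EI / L_e² = π² × 111×10⁹ × 6.816×10^-6 / 2.580² = 1.122×10^6 N
Factor of safety n = P_cr / P = 1121.8 / 892 = 1.26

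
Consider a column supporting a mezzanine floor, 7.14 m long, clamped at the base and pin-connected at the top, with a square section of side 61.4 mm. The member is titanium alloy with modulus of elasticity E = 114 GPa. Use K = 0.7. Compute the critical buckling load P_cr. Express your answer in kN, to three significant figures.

P_cr ≈ 53.3 kN

I = a⁴/12 = 61.4⁴/12 = 1.184×10^6 mm⁴
I = 1.184×10^6 mm⁴ = 1.184×10^-6 m⁴
Effective length L_e = K·L = 0.7 × 7.14 = 4.998 m
P_cr = π²EI / L_e² = π² × 114×10⁹ × 1.184×10^-6 / 4.998² = 5.335×10^4 N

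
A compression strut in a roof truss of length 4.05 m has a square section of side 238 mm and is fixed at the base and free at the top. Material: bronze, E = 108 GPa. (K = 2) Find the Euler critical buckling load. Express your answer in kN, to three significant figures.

I = a⁴/12 = 238⁴/12 = 2.674×10^8 mm⁴
I = 2.674×10^8 mm⁴ = 2.674×10^-4 m⁴
Effective length L_e = K·L = 2 × 4.05 = 8.100 m
P_cr = π²EI / L_e² = π² × 108×10⁹ × 2.674×10^-4 / 8.100² = 4.344×10^6 N

P_cr ≈ 4340 kN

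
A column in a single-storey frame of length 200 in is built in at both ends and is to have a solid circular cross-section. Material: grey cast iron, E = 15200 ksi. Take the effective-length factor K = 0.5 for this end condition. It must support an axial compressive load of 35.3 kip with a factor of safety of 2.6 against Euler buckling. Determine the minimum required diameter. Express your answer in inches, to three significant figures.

Required P_cr = n·P = 2.6 × 35.3 = 91.78 kip
L_e = K·L = 0.5 × 200 = 100.0 in
Required I = P_cr·L_e²/(π²E) = 9.178×10^4 × 100.0² / (π² × 1.52×10^7) = 6.118 in⁴
Solid circle: I = πd⁴/64  ⇒  d = (64I/π)^(1/4) = (64×6.118/π)^(1/4) = 3.34 in

d ≈ 3.34 in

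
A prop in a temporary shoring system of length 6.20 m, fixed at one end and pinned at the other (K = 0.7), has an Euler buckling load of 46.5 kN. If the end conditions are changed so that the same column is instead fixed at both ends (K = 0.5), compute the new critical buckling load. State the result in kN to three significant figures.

P_cr ≈ 91.1 kN

P_cr ∝ 1/K², so P_cr,new = P_cr,old × (K_old/K_new)² = 46.5 × (0.7/0.5)²
= 46.5 × 1.960 = 91.1 kN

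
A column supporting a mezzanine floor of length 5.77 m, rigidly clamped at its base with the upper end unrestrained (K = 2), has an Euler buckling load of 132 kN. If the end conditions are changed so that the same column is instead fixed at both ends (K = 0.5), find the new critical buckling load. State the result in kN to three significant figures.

P_cr ≈ 2110 kN

P_cr ∝ 1/K², so P_cr,new = P_cr,old × (K_old/K_new)² = 132 × (2/0.5)²
= 132 × 16.00 = 2110 kN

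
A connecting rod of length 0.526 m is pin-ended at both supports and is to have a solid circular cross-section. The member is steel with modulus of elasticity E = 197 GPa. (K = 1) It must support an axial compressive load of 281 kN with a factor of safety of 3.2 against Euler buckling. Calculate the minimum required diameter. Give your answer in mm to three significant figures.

d ≈ 40.2 mm

Required P_cr = n·P = 3.2 × 281 = 899.2 kN
L_e = K·L = 1 × 0.526 = 0.5260 m
Required I = P_cr·L_e²/(π²E) = 8.992×10^5 × 0.5260² / (π² × 1.97×10^11) = 1.280×10^-7 m⁴
I_req = 1.280×10^5 mm⁴
Solid circle: I = πd⁴/64  ⇒  d = (64I/π)^(1/4) = (64×1.280×10^5/π)^(1/4) = 40.2 mm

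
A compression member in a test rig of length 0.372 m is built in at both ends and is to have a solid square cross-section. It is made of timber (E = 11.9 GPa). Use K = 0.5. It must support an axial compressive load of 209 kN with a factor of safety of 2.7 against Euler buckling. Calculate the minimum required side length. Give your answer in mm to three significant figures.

a ≈ 37.6 mm

Required P_cr = n·P = 2.7 × 209 = 564.3 kN
L_e = K·L = 0.5 × 0.372 = 0.1860 m
Required I = P_cr·L_e²/(π²E) = 5.643×10^5 × 0.1860² / (π² × 1.19×10^10) = 1.662×10^-7 m⁴
I_req = 1.662×10^5 mm⁴
Solid square: I = a⁴/12  ⇒  a = (12I)^(1/4) = (12×1.662×10^5)^(1/4) = 37.6 mm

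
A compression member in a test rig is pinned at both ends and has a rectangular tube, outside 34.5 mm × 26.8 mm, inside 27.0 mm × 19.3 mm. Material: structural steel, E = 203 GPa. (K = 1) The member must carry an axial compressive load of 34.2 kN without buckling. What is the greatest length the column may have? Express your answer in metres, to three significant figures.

Weak-axis I_min = (h_o·b_o³ − h_i·b_i³)/12 with b_o = 26.8, b_i = 19.30 mm (shorter outer/inner sides).
I_min = (34.5×26.8³ − 27.00×19.30³)/12 = 3.917×10^4 mm⁴
I = 3.917×10^-8 m⁴
At the buckling limit P_cr = P = 3.420×10^4 N
From P_cr = π²EI/(K·L)²:  L = (1/K)·√(π²EI/P_cr) = (1/1)·√(π²×2.03×10^11×3.917×10^-8/3.420×10^4)
L = 1.51 m

L_max ≈ 1.51 m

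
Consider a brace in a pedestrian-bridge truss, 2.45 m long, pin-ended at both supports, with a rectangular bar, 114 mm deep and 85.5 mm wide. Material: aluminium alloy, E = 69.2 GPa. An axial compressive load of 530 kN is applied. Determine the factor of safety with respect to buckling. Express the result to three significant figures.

n ≈ 1.27

Buckling occurs about the weak axis: I_min = h·b³/12 with b = 85.5 mm (the shorter side).
I_min = 114×85.5³/12 = 5.938×10^6 mm⁴
I = 5.938×10^6 mm⁴ = 5.938×10^-6 m⁴
Effective length L_e = K·L = 1 × 2.45 = 2.450 m
P_cr = π²EI / L_e² = π² × 69.2×10⁹ × 5.938×10^-6 / 2.450² = 6.756×10^5 N
Factor of safety n = P_cr / P = 675.61 / 530 = 1.27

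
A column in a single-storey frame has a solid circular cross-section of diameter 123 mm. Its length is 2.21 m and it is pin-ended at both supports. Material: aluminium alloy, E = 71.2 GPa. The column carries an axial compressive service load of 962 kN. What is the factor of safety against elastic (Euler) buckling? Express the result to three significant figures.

I = πd⁴/64 = π×123⁴/64 = 1.124×10^7 mm⁴
I = 1.124×10^7 mm⁴ = 1.124×10^-5 m⁴
Effective length L_e = K·L = 1 × 2.21 = 2.210 m
P_cr = π²EI / L_e² = π² × 71.2×10⁹ × 1.124×10^-5 / 2.210² = 1.617×10^6 N
Factor of safety n = P_cr / P = 1616.5 / 962 = 1.68

n ≈ 1.68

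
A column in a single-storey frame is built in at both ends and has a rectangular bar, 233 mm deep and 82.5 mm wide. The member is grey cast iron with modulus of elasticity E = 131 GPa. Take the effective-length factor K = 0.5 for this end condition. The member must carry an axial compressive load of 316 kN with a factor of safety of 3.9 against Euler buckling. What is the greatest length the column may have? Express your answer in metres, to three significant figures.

L_max ≈ 6.76 m

Buckling occurs about the weak axis: I_min = h·b³/12 with b = 82.5 mm (the shorter side).
I_min = 233×82.5³/12 = 1.090×10^7 mm⁴
I = 1.090×10^-5 m⁴
Required critical load P_cr = n·P = 3.9 × 316 = 1232 kN = 1.232×10^6 N
From P_cr = π²EI/(K·L)²:  L = (1/K)·√(π²EI/P_cr) = (1/0.5)·√(π²×1.31×10^11×1.090×10^-5/1.232×10^6)
L = 6.76 m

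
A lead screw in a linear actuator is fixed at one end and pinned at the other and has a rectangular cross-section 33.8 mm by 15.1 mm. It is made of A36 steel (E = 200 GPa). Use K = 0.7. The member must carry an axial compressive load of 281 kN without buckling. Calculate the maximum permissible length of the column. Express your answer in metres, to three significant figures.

Buckling occurs about the weak axis: I_min = h·b³/12 with b = 15.1 mm (the shorter side).
I_min = 33.8×15.1³/12 = 9.698×10^3 mm⁴
I = 9.698×10^-9 m⁴
At the buckling limit P_cr = P = 2.810×10^5 N
From P_cr = π²EI/(K·L)²:  L = (1/K)·√(π²EI/P_cr) = (1/0.7)·√(π²×2.00×10^11×9.698×10^-9/2.810×10^5)
L = 0.373 m

L_max ≈ 0.373 m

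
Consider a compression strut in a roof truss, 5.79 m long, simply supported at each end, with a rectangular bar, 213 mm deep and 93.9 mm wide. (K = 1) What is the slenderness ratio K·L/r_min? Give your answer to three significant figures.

For a rectangle r_min = b/√12 = 93.9/√12 = 27.11 mm
L_e = K·L = 1 × 5.79 m = 5.790 m = 5790.0 mm
λ = L_e / r_min = 5790.0 / 27.11 = 214

λ ≈ 214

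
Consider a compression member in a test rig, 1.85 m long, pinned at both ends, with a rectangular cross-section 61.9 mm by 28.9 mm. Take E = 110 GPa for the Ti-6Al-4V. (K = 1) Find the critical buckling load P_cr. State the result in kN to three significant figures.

Buckling occurs about the weak axis: I_min = h·b³/12 with b = 28.9 mm (the shorter side).
I_min = 61.9×28.9³/12 = 1.245×10^5 mm⁴
I = 1.245×10^5 mm⁴ = 1.245×10^-7 m⁴
Effective length L_e = K·L = 1 × 1.85 = 1.850 m
P_cr = π²EI / L_e² = π² × 110×10⁹ × 1.245×10^-7 / 1.850² = 3.950×10^4 N

P_cr ≈ 39.5 kN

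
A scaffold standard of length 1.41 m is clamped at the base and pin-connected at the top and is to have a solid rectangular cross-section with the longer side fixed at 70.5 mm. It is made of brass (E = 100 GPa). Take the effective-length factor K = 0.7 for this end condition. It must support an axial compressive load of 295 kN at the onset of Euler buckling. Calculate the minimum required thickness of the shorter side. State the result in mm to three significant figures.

L_e = K·L = 0.7 × 1.41 = 0.9870 m
Required I = P_cr·L_e²/(π²E) = 2.950×10^5 × 0.9870² / (π² × 1.00×10^11) = 2.912×10^-7 m⁴
I_req = 2.912×10^5 mm⁴
Rectangle, weak axis: I_min = h·b³/12 with h = 70.5 mm fixed  ⇒  b = (12I/h)^(1/3) = 36.7 mm

b ≈ 36.7 mm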